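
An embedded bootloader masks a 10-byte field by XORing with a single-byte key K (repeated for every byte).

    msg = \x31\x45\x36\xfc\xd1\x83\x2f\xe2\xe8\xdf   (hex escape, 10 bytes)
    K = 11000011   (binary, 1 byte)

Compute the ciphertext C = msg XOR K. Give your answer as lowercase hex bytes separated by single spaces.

f2 86 f5 3f 12 40 ec 21 2b 1c

The 1-byte key repeats, so the effective keystream is c3 c3 c3 c3 c3 c3 c3 c3 c3 c3.
byte 0: 31 ^ c3 = f2
byte 1: 45 ^ c3 = 86
byte 2: 36 ^ c3 = f5
byte 3: fc ^ c3 = 3f
byte 4: d1 ^ c3 = 12
byte 5: 83 ^ c3 = 40
byte 6: 2f ^ c3 = ec
byte 7: e2 ^ c3 = 21
byte 8: e8 ^ c3 = 2b
byte 9: df ^ c3 = 1c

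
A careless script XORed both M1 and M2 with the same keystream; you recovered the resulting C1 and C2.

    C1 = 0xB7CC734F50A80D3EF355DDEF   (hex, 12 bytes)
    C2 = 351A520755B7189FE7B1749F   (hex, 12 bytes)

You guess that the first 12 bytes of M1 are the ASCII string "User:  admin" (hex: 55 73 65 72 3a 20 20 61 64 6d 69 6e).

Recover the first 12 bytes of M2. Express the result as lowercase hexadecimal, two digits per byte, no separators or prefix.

First, C1 ⊕ C2 = (M1 ⊕ K) ⊕ (M2 ⊕ K) = M1 ⊕ M2, so the key drops out. Then M2 = (M1 ⊕ M2) ⊕ M1 over the first 12 bytes.
byte 0: (b7 xor 35) xor 55 = 82 xor 55 = d7
byte 1: (cc xor 1a) xor 73 = d6 xor 73 = a5
byte 2: (73 xor 52) xor 65 = 21 xor 65 = 44
byte 3: (4f xor 07) xor 72 = 48 xor 72 = 3a
byte 4: (50 xor 55) xor 3a = 05 xor 3a = 3f
byte 5: (a8 xor b7) xor 20 = 1f xor 20 = 3f
byte 6: (0d xor 18) xor 20 = 15 xor 20 = 35
byte 7: (3e xor 9f) xor 61 = a1 xor 61 = c0
byte 8: (f3 xor e7) xor 64 = 14 xor 64 = 70
byte 9: (55 xor b1) xor 6d = e4 xor 6d = 89
byte 10: (dd xor 74) xor 69 = a9 xor 69 = c0
byte 11: (ef xor 9f) xor 6e = 70 xor 6e = 1e

d7a5443a3f3f35c07089c01e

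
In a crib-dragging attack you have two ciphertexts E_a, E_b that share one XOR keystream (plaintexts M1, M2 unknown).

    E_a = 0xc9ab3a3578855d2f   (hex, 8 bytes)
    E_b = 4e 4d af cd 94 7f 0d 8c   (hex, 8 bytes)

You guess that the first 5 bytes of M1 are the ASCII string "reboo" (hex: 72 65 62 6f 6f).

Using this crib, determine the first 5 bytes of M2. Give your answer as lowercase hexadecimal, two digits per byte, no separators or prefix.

f583f79783

First, E_a ⊕ E_b = (M1 ⊕ K) ⊕ (M2 ⊕ K) = M1 ⊕ M2, so the key drops out. Then M2 = (M1 ⊕ M2) ⊕ M1 over the first 5 bytes.
byte 0: (c9 ⊕ 4e) ⊕ 72 = 87 ⊕ 72 = f5
byte 1: (ab ⊕ 4d) ⊕ 65 = e6 ⊕ 65 = 83
byte 2: (3a ⊕ af) ⊕ 62 = 95 ⊕ 62 = f7
byte 3: (35 ⊕ cd) ⊕ 6f = f8 ⊕ 6f = 97
byte 4: (78 ⊕ 94) ⊕ 6f = ec ⊕ 6f = 83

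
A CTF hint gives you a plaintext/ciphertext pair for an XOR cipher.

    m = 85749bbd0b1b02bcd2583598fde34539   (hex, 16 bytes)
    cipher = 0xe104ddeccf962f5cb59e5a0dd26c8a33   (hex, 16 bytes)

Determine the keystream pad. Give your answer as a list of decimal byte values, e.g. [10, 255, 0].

[100, 112, 70, 81, 196, 141, 45, 224, 103, 198, 111, 149, 47, 143, 207, 10]

Since cipher = m ⊕ pad, XORing both sides with m gives pad = m ⊕ cipher.
85 xor e1 = 64
74 xor 04 = 70
9b xor dd = 46
bd xor ec = 51
0b xor cf = c4
1b xor 96 = 8d
02 xor 2f = 2d
bc xor 5c = e0
d2 xor b5 = 67
58 xor 9e = c6
35 xor 5a = 6f
98 xor 0d = 95
fd xor d2 = 2f
e3 xor 6c = 8f
45 xor 8a = cf
39 xor 33 = 0a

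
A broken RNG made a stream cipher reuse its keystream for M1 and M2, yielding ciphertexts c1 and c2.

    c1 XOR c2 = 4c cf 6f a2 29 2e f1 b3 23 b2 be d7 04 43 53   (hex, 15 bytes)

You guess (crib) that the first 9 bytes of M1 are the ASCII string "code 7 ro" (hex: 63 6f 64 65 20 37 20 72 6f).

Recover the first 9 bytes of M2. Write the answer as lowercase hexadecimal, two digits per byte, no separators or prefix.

Since c1 ⊕ c2 = M1 ⊕ M2, XORing with the guessed M1 bytes yields the corresponding M2 bytes: M2 = (c1 ⊕ c2) ⊕ M1.
4c XOR 63 = 2f
cf XOR 6f = a0
6f XOR 64 = 0b
a2 XOR 65 = c7
29 XOR 20 = 09
2e XOR 37 = 19
f1 XOR 20 = d1
b3 XOR 72 = c1
23 XOR 6f = 4c

2fa00bc70919d1c14c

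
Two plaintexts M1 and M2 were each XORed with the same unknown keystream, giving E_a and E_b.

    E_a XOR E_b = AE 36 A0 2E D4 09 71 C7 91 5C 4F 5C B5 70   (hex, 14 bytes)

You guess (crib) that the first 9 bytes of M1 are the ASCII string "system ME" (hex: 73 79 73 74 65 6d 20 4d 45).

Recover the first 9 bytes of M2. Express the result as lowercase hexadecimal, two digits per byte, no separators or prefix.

Since E_a ⊕ E_b = M1 ⊕ M2, XORing with the guessed M1 bytes yields the corresponding M2 bytes: M2 = (E_a ⊕ E_b) ⊕ M1.
ae XOR 73 = dd
36 XOR 79 = 4f
a0 XOR 73 = d3
2e XOR 74 = 5a
d4 XOR 65 = b1
09 XOR 6d = 64
71 XOR 20 = 51
c7 XOR 4d = 8a
91 XOR 45 = d4

dd4fd35ab164518ad4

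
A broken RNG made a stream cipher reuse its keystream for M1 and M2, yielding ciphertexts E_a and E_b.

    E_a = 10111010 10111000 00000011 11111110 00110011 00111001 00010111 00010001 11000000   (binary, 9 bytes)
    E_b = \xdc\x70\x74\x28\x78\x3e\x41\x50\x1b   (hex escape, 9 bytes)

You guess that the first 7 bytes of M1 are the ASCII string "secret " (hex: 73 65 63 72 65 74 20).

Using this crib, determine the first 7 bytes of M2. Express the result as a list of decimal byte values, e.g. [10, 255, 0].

[21, 173, 20, 164, 46, 115, 118]

First, E_a ⊕ E_b = (M1 ⊕ K) ⊕ (M2 ⊕ K) = M1 ⊕ M2, so the key drops out. Then M2 = (M1 ⊕ M2) ⊕ M1 over the first 7 bytes.
byte 0: (ba ⊕ dc) ⊕ 73 = 66 ⊕ 73 = 15
byte 1: (b8 ⊕ 70) ⊕ 65 = c8 ⊕ 65 = ad
byte 2: (03 ⊕ 74) ⊕ 63 = 77 ⊕ 63 = 14
byte 3: (fe ⊕ 28) ⊕ 72 = d6 ⊕ 72 = a4
byte 4: (33 ⊕ 78) ⊕ 65 = 4b ⊕ 65 = 2e
byte 5: (39 ⊕ 3e) ⊕ 74 = 07 ⊕ 74 = 73
byte 6: (17 ⊕ 41) ⊕ 20 = 56 ⊕ 20 = 76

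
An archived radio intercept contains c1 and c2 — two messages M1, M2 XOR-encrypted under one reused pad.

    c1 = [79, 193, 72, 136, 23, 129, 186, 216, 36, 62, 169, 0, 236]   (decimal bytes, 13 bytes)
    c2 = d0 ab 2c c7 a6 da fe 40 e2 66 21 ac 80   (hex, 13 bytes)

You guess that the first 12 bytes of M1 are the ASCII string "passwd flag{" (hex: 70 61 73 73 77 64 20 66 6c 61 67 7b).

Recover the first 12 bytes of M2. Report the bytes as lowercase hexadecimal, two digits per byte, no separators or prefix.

First, c1 ⊕ c2 = (M1 ⊕ K) ⊕ (M2 ⊕ K) = M1 ⊕ M2, so the key drops out. Then M2 = (M1 ⊕ M2) ⊕ M1 over the first 12 bytes.
byte 0: (4f XOR d0) XOR 70 = 9f XOR 70 = ef
byte 1: (c1 XOR ab) XOR 61 = 6a XOR 61 = 0b
byte 2: (48 XOR 2c) XOR 73 = 64 XOR 73 = 17
byte 3: (88 XOR c7) XOR 73 = 4f XOR 73 = 3c
byte 4: (17 XOR a6) XOR 77 = b1 XOR 77 = c6
byte 5: (81 XOR da) XOR 64 = 5b XOR 64 = 3f
byte 6: (ba XOR fe) XOR 20 = 44 XOR 20 = 64
byte 7: (d8 XOR 40) XOR 66 = 98 XOR 66 = fe
byte 8: (24 XOR e2) XOR 6c = c6 XOR 6c = aa
byte 9: (3e XOR 66) XOR 61 = 58 XOR 61 = 39
byte 10: (a9 XOR 21) XOR 67 = 88 XOR 67 = ef
byte 11: (00 XOR ac) XOR 7b = ac XOR 7b = d7

ef0b173cc63f64feaa39efd7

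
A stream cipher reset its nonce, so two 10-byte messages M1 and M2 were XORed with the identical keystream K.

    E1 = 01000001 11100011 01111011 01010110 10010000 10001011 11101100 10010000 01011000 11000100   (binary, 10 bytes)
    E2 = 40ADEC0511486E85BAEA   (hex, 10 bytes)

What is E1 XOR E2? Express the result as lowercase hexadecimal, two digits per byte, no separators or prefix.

E1 ⊕ E2 = (M1 ⊕ K) ⊕ (M2 ⊕ K) = M1 ⊕ M2 — the shared key cancels under XOR.
byte 0: 41 xor 40 = 01
byte 1: e3 xor ad = 4e
byte 2: 7b xor ec = 97
byte 3: 56 xor 05 = 53
byte 4: 90 xor 11 = 81
byte 5: 8b xor 48 = c3
byte 6: ec xor 6e = 82
byte 7: 90 xor 85 = 15
byte 8: 58 xor ba = e2
byte 9: c4 xor ea = 2e

014e975381c38215e22e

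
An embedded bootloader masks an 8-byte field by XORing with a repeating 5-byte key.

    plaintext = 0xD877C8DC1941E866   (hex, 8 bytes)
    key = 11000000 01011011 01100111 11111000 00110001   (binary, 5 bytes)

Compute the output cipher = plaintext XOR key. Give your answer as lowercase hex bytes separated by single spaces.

18 2c af 24 28 81 b3 01

The 5-byte key repeats, so the effective keystream is c0 5b 67 f8 31 c0 5b 67.
byte 0: 216 xor 192 =  24
byte 1: 119 xor  91 =  44
byte 2: 200 xor 103 = 175
byte 3: 220 xor 248 =  36
byte 4:  25 xor  49 =  40
byte 5:  65 xor 192 = 129
byte 6: 232 xor  91 = 179
byte 7: 102 xor 103 =   1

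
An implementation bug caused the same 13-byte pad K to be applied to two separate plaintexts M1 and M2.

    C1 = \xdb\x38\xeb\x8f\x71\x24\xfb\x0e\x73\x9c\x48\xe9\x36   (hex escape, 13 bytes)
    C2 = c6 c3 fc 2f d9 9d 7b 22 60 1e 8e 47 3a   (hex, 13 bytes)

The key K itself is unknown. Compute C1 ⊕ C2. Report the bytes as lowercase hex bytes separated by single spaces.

1d fb 17 a0 a8 b9 80 2c 13 82 c6 ae 0c

C1 ⊕ C2 = (M1 ⊕ K) ⊕ (M2 ⊕ K) = M1 ⊕ M2 — the shared key cancels under XOR.
db XOR c6 = 1d
38 XOR c3 = fb
eb XOR fc = 17
8f XOR 2f = a0
71 XOR d9 = a8
24 XOR 9d = b9
fb XOR 7b = 80
0e XOR 22 = 2c
73 XOR 60 = 13
9c XOR 1e = 82
48 XOR 8e = c6
e9 XOR 47 = ae
36 XOR 3a = 0c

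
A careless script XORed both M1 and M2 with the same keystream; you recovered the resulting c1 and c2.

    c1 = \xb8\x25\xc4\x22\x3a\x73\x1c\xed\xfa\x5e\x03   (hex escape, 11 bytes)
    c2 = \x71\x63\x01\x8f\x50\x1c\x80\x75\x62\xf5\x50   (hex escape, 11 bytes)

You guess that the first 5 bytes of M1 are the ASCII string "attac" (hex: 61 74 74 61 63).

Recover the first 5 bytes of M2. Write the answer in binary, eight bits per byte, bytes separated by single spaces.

First, c1 ⊕ c2 = (M1 ⊕ K) ⊕ (M2 ⊕ K) = M1 ⊕ M2, so the key drops out. Then M2 = (M1 ⊕ M2) ⊕ M1 over the first 5 bytes.
byte 0: (b8 XOR 71) XOR 61 = c9 XOR 61 = a8
byte 1: (25 XOR 63) XOR 74 = 46 XOR 74 = 32
byte 2: (c4 XOR 01) XOR 74 = c5 XOR 74 = b1
byte 3: (22 XOR 8f) XOR 61 = ad XOR 61 = cc
byte 4: (3a XOR 50) XOR 63 = 6a XOR 63 = 09

10101000 00110010 10110001 11001100 00001001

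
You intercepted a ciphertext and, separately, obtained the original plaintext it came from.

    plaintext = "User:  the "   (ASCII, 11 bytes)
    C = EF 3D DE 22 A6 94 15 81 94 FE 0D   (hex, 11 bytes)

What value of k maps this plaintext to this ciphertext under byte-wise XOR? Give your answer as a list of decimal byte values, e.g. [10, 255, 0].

[186, 78, 187, 80, 156, 180, 53, 245, 252, 155, 45]

Since C = plaintext ⊕ k, XORing both sides with plaintext gives k = plaintext ⊕ C.
byte 0: 55 xor ef = ba
byte 1: 73 xor 3d = 4e
byte 2: 65 xor de = bb
byte 3: 72 xor 22 = 50
byte 4: 3a xor a6 = 9c
byte 5: 20 xor 94 = b4
byte 6: 20 xor 15 = 35
byte 7: 74 xor 81 = f5
byte 8: 68 xor 94 = fc
byte 9: 65 xor fe = 9b
byte 10: 20 xor 0d = 2d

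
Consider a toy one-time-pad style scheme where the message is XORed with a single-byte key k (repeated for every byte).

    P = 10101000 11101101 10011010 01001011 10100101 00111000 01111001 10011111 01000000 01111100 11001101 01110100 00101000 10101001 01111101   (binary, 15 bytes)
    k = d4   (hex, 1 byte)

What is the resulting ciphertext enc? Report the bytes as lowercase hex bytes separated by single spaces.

7c 39 4e 9f 71 ec ad 4b 94 a8 19 a0 fc 7d a9

The 1-byte key repeats, so the effective keystream is d4 d4 d4 d4 d4 d4 d4 d4 d4 d4 d4 d4 d4 d4 d4.
byte 0: 168 ⊕ 212 = 124
byte 1: 237 ⊕ 212 =  57
byte 2: 154 ⊕ 212 =  78
byte 3:  75 ⊕ 212 = 159
byte 4: 165 ⊕ 212 = 113
byte 5:  56 ⊕ 212 = 236
byte 6: 121 ⊕ 212 = 173
byte 7: 159 ⊕ 212 =  75
byte 8:  64 ⊕ 212 = 148
byte 9: 124 ⊕ 212 = 168
byte 10: 205 ⊕ 212 =  25
byte 11: 116 ⊕ 212 = 160
byte 12:  40 ⊕ 212 = 252
byte 13: 169 ⊕ 212 = 125
byte 14: 125 ⊕ 212 = 169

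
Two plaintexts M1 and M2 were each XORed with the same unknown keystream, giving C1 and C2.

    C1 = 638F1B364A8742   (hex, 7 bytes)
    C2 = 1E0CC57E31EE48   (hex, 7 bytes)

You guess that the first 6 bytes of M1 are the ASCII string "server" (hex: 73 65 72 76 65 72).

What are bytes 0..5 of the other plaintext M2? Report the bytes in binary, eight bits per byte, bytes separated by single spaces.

00001110 11100110 10101100 00111110 00011110 00011011

First, C1 ⊕ C2 = (M1 ⊕ K) ⊕ (M2 ⊕ K) = M1 ⊕ M2, so the key drops out. Then M2 = (M1 ⊕ M2) ⊕ M1 over the first 6 bytes.
byte 0: (63 XOR 1e) XOR 73 = 7d XOR 73 = 0e
byte 1: (8f XOR 0c) XOR 65 = 83 XOR 65 = e6
byte 2: (1b XOR c5) XOR 72 = de XOR 72 = ac
byte 3: (36 XOR 7e) XOR 76 = 48 XOR 76 = 3e
byte 4: (4a XOR 31) XOR 65 = 7b XOR 65 = 1e
byte 5: (87 XOR ee) XOR 72 = 69 XOR 72 = 1b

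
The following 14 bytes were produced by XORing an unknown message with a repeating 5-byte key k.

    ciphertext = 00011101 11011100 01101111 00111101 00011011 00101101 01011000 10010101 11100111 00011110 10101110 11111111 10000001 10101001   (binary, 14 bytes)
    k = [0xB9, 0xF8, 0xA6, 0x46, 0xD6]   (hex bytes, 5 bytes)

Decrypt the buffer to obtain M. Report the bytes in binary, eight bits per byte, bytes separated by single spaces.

The 5-byte key repeats, so the effective keystream is b9 f8 a6 46 d6 b9 f8 a6 46 d6 b9 f8 a6 46.
byte 0: 1d ^ b9 = a4
byte 1: dc ^ f8 = 24
byte 2: 6f ^ a6 = c9
byte 3: 3d ^ 46 = 7b
byte 4: 1b ^ d6 = cd
byte 5: 2d ^ b9 = 94
byte 6: 58 ^ f8 = a0
byte 7: 95 ^ a6 = 33
byte 8: e7 ^ 46 = a1
byte 9: 1e ^ d6 = c8
byte 10: ae ^ b9 = 17
byte 11: ff ^ f8 = 07
byte 12: 81 ^ a6 = 27
byte 13: a9 ^ 46 = ef

10100100 00100100 11001001 01111011 11001101 10010100 10100000 00110011 10100001 11001000 00010111 00000111 00100111 11101111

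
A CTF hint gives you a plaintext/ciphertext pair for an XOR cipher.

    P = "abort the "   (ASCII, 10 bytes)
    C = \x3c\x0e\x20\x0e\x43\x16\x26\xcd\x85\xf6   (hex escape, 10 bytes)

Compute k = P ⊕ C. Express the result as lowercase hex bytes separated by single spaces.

5d 6c 4f 7c 37 36 52 a5 e0 d6

Since C = P ⊕ k, XORing both sides with P gives k = P ⊕ C.
61 ⊕ 3c = 5d
62 ⊕ 0e = 6c
6f ⊕ 20 = 4f
72 ⊕ 0e = 7c
74 ⊕ 43 = 37
20 ⊕ 16 = 36
74 ⊕ 26 = 52
68 ⊕ cd = a5
65 ⊕ 85 = e0
20 ⊕ f6 = d6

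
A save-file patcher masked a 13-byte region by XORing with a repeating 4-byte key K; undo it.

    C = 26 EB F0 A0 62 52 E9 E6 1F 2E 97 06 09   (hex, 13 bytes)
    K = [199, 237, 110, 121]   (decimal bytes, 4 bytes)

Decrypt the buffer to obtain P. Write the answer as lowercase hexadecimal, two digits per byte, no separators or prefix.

The 4-byte key repeats, so the effective keystream is c7 ed 6e 79 c7 ed 6e 79 c7 ed 6e 79 c7.
byte 0: 26 xor c7 = e1
byte 1: eb xor ed = 06
byte 2: f0 xor 6e = 9e
byte 3: a0 xor 79 = d9
byte 4: 62 xor c7 = a5
byte 5: 52 xor ed = bf
byte 6: e9 xor 6e = 87
byte 7: e6 xor 79 = 9f
byte 8: 1f xor c7 = d8
byte 9: 2e xor ed = c3
byte 10: 97 xor 6e = f9
byte 11: 06 xor 79 = 7f
byte 12: 09 xor c7 = ce

e1069ed9a5bf879fd8c3f97fce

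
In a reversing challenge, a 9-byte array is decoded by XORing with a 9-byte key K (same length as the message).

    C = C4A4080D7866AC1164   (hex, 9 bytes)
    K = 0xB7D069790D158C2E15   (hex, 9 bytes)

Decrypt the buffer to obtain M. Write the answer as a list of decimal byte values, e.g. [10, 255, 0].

[115, 116, 97, 116, 117, 115, 32, 63, 113]

byte 0: c4 xor b7 = 73
byte 1: a4 xor d0 = 74
byte 2: 08 xor 69 = 61
byte 3: 0d xor 79 = 74
byte 4: 78 xor 0d = 75
byte 5: 66 xor 15 = 73
byte 6: ac xor 8c = 20
byte 7: 11 xor 2e = 3f
byte 8: 64 xor 15 = 71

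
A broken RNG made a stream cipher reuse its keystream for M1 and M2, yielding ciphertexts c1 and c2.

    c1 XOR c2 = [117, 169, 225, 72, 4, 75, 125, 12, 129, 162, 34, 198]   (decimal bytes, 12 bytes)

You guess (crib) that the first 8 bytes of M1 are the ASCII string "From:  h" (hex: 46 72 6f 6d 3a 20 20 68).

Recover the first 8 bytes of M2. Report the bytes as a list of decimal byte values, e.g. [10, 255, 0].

Since c1 ⊕ c2 = M1 ⊕ M2, XORing with the guessed M1 bytes yields the corresponding M2 bytes: M2 = (c1 ⊕ c2) ⊕ M1.
75 ^ 46 = 33
a9 ^ 72 = db
e1 ^ 6f = 8e
48 ^ 6d = 25
04 ^ 3a = 3e
4b ^ 20 = 6b
7d ^ 20 = 5d
0c ^ 68 = 64

[51, 219, 142, 37, 62, 107, 93, 100]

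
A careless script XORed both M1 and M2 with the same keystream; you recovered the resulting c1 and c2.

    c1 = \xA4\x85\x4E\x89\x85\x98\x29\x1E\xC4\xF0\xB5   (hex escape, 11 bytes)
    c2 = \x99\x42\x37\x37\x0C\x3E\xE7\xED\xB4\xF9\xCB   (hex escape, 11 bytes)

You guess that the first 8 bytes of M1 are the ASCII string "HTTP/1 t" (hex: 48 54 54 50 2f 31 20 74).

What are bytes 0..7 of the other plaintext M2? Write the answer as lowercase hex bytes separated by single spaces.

First, c1 ⊕ c2 = (M1 ⊕ K) ⊕ (M2 ⊕ K) = M1 ⊕ M2, so the key drops out. Then M2 = (M1 ⊕ M2) ⊕ M1 over the first 8 bytes.
byte 0: (a4 XOR 99) XOR 48 = 3d XOR 48 = 75
byte 1: (85 XOR 42) XOR 54 = c7 XOR 54 = 93
byte 2: (4e XOR 37) XOR 54 = 79 XOR 54 = 2d
byte 3: (89 XOR 37) XOR 50 = be XOR 50 = ee
byte 4: (85 XOR 0c) XOR 2f = 89 XOR 2f = a6
byte 5: (98 XOR 3e) XOR 31 = a6 XOR 31 = 97
byte 6: (29 XOR e7) XOR 20 = ce XOR 20 = ee
byte 7: (1e XOR ed) XOR 74 = f3 XOR 74 = 87

75 93 2d ee a6 97 ee 87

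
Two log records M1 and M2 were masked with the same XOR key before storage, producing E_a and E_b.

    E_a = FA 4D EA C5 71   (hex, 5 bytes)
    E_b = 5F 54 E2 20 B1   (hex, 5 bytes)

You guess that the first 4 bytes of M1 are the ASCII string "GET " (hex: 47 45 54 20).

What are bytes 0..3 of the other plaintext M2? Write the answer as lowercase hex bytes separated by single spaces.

First, E_a ⊕ E_b = (M1 ⊕ K) ⊕ (M2 ⊕ K) = M1 ⊕ M2, so the key drops out. Then M2 = (M1 ⊕ M2) ⊕ M1 over the first 4 bytes.
byte 0: (fa xor 5f) xor 47 = a5 xor 47 = e2
byte 1: (4d xor 54) xor 45 = 19 xor 45 = 5c
byte 2: (ea xor e2) xor 54 = 08 xor 54 = 5c
byte 3: (c5 xor 20) xor 20 = e5 xor 20 = c5

e2 5c 5c c5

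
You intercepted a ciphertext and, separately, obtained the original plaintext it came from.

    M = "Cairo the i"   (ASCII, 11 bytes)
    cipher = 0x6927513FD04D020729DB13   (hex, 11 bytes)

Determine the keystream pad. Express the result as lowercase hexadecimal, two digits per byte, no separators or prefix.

Since cipher = M ⊕ pad, XORing both sides with M gives pad = M ⊕ cipher.
43 XOR 69 = 2a
61 XOR 27 = 46
69 XOR 51 = 38
72 XOR 3f = 4d
6f XOR d0 = bf
20 XOR 4d = 6d
74 XOR 02 = 76
68 XOR 07 = 6f
65 XOR 29 = 4c
20 XOR db = fb
69 XOR 13 = 7a

2a46384dbf6d766f4cfb7a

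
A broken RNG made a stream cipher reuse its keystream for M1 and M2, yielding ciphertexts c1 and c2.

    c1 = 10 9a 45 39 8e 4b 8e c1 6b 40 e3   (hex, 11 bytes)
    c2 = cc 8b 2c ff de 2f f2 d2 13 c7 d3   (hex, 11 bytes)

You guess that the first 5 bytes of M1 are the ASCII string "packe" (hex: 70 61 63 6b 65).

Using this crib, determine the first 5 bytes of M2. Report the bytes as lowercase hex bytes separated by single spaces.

ac 70 0a ad 35

First, c1 ⊕ c2 = (M1 ⊕ K) ⊕ (M2 ⊕ K) = M1 ⊕ M2, so the key drops out. Then M2 = (M1 ⊕ M2) ⊕ M1 over the first 5 bytes.
byte 0: (10 xor cc) xor 70 = dc xor 70 = ac
byte 1: (9a xor 8b) xor 61 = 11 xor 61 = 70
byte 2: (45 xor 2c) xor 63 = 69 xor 63 = 0a
byte 3: (39 xor ff) xor 6b = c6 xor 6b = ad
byte 4: (8e xor de) xor 65 = 50 xor 65 = 35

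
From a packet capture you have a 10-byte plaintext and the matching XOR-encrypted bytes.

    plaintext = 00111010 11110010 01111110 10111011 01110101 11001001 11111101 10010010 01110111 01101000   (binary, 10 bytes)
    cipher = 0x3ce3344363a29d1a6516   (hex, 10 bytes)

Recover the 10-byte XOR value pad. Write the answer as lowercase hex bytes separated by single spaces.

Since cipher = plaintext ⊕ pad, XORing both sides with plaintext gives pad = plaintext ⊕ cipher.
byte 0: 3a ^ 3c = 06
byte 1: f2 ^ e3 = 11
byte 2: 7e ^ 34 = 4a
byte 3: bb ^ 43 = f8
byte 4: 75 ^ 63 = 16
byte 5: c9 ^ a2 = 6b
byte 6: fd ^ 9d = 60
byte 7: 92 ^ 1a = 88
byte 8: 77 ^ 65 = 12
byte 9: 68 ^ 16 = 7e

06 11 4a f8 16 6b 60 88 12 7e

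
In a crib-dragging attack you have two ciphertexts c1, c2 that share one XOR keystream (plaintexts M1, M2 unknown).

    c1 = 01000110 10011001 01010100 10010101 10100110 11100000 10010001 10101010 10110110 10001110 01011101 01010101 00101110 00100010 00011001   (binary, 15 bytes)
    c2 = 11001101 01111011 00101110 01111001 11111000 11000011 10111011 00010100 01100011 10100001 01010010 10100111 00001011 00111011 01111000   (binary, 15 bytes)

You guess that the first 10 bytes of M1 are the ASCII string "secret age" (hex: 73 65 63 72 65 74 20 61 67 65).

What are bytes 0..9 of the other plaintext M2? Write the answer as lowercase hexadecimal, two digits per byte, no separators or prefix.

f887199e3b570adfb24a

First, c1 ⊕ c2 = (M1 ⊕ K) ⊕ (M2 ⊕ K) = M1 ⊕ M2, so the key drops out. Then M2 = (M1 ⊕ M2) ⊕ M1 over the first 10 bytes.
byte 0: (46 xor cd) xor 73 = 8b xor 73 = f8
byte 1: (99 xor 7b) xor 65 = e2 xor 65 = 87
byte 2: (54 xor 2e) xor 63 = 7a xor 63 = 19
byte 3: (95 xor 79) xor 72 = ec xor 72 = 9e
byte 4: (a6 xor f8) xor 65 = 5e xor 65 = 3b
byte 5: (e0 xor c3) xor 74 = 23 xor 74 = 57
byte 6: (91 xor bb) xor 20 = 2a xor 20 = 0a
byte 7: (aa xor 14) xor 61 = be xor 61 = df
byte 8: (b6 xor 63) xor 67 = d5 xor 67 = b2
byte 9: (8e xor a1) xor 65 = 2f xor 65 = 4a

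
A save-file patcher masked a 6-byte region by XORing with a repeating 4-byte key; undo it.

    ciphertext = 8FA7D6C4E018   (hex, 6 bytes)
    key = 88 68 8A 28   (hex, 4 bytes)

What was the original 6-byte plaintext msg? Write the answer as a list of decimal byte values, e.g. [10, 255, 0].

[7, 207, 92, 236, 104, 112]

The 4-byte key repeats, so the effective keystream is 88 68 8a 28 88 68.
byte 0: 10001111 XOR 10001000 = 00000111
byte 1: 10100111 XOR 01101000 = 11001111
byte 2: 11010110 XOR 10001010 = 01011100
byte 3: 11000100 XOR 00101000 = 11101100
byte 4: 11100000 XOR 10001000 = 01101000
byte 5: 00011000 XOR 01101000 = 01110000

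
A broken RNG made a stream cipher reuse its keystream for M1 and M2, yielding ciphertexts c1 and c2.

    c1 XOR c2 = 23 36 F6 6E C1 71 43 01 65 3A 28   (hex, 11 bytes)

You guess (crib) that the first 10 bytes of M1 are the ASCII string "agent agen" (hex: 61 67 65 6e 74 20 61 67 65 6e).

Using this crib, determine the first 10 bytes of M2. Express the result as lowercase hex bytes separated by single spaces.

Since c1 ⊕ c2 = M1 ⊕ M2, XORing with the guessed M1 bytes yields the corresponding M2 bytes: M2 = (c1 ⊕ c2) ⊕ M1.
00100011 xor 01100001 = 01000010
00110110 xor 01100111 = 01010001
11110110 xor 01100101 = 10010011
01101110 xor 01101110 = 00000000
11000001 xor 01110100 = 10110101
01110001 xor 00100000 = 01010001
01000011 xor 01100001 = 00100010
00000001 xor 01100111 = 01100110
01100101 xor 01100101 = 00000000
00111010 xor 01101110 = 01010100

42 51 93 00 b5 51 22 66 00 54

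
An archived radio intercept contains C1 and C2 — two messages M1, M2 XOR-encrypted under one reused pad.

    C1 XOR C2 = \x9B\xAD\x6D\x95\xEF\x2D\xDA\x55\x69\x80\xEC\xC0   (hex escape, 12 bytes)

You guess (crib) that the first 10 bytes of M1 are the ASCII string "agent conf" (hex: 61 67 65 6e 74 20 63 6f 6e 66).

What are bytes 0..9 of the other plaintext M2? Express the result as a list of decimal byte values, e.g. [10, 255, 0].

Since C1 ⊕ C2 = M1 ⊕ M2, XORing with the guessed M1 bytes yields the corresponding M2 bytes: M2 = (C1 ⊕ C2) ⊕ M1.
10011011 XOR 01100001 = 11111010
10101101 XOR 01100111 = 11001010
01101101 XOR 01100101 = 00001000
10010101 XOR 01101110 = 11111011
11101111 XOR 01110100 = 10011011
00101101 XOR 00100000 = 00001101
11011010 XOR 01100011 = 10111001
01010101 XOR 01101111 = 00111010
01101001 XOR 01101110 = 00000111
10000000 XOR 01100110 = 11100110

[250, 202, 8, 251, 155, 13, 185, 58, 7, 230]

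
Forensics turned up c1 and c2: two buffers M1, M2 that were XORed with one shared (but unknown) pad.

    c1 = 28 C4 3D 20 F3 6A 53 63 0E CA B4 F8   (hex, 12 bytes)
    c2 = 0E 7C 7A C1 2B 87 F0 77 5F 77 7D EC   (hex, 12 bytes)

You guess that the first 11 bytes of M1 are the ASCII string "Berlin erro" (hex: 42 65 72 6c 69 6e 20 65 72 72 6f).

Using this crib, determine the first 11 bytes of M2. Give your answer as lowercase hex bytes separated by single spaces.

First, c1 ⊕ c2 = (M1 ⊕ K) ⊕ (M2 ⊕ K) = M1 ⊕ M2, so the key drops out. Then M2 = (M1 ⊕ M2) ⊕ M1 over the first 11 bytes.
byte 0: (28 ^ 0e) ^ 42 = 26 ^ 42 = 64
byte 1: (c4 ^ 7c) ^ 65 = b8 ^ 65 = dd
byte 2: (3d ^ 7a) ^ 72 = 47 ^ 72 = 35
byte 3: (20 ^ c1) ^ 6c = e1 ^ 6c = 8d
byte 4: (f3 ^ 2b) ^ 69 = d8 ^ 69 = b1
byte 5: (6a ^ 87) ^ 6e = ed ^ 6e = 83
byte 6: (53 ^ f0) ^ 20 = a3 ^ 20 = 83
byte 7: (63 ^ 77) ^ 65 = 14 ^ 65 = 71
byte 8: (0e ^ 5f) ^ 72 = 51 ^ 72 = 23
byte 9: (ca ^ 77) ^ 72 = bd ^ 72 = cf
byte 10: (b4 ^ 7d) ^ 6f = c9 ^ 6f = a6

64 dd 35 8d b1 83 83 71 23 cf a6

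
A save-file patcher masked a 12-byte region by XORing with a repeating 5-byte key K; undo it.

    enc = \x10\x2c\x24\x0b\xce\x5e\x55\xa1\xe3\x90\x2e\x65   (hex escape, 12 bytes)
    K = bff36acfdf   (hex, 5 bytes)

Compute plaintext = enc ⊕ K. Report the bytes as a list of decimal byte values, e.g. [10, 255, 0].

The 5-byte key repeats, so the effective keystream is bf f3 6a cf df bf f3 6a cf df bf f3.
byte 0: 10 XOR bf = af
byte 1: 2c XOR f3 = df
byte 2: 24 XOR 6a = 4e
byte 3: 0b XOR cf = c4
byte 4: ce XOR df = 11
byte 5: 5e XOR bf = e1
byte 6: 55 XOR f3 = a6
byte 7: a1 XOR 6a = cb
byte 8: e3 XOR cf = 2c
byte 9: 90 XOR df = 4f
byte 10: 2e XOR bf = 91
byte 11: 65 XOR f3 = 96

[175, 223, 78, 196, 17, 225, 166, 203, 44, 79, 145, 150]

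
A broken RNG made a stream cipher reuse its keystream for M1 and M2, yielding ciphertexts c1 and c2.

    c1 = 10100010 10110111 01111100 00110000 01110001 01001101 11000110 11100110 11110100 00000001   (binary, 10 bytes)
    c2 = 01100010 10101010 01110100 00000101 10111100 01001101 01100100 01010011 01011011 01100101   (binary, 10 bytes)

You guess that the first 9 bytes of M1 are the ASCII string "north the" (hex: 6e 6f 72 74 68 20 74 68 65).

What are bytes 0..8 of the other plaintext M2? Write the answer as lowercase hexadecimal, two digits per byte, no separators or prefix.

First, c1 ⊕ c2 = (M1 ⊕ K) ⊕ (M2 ⊕ K) = M1 ⊕ M2, so the key drops out. Then M2 = (M1 ⊕ M2) ⊕ M1 over the first 9 bytes.
byte 0: (a2 XOR 62) XOR 6e = c0 XOR 6e = ae
byte 1: (b7 XOR aa) XOR 6f = 1d XOR 6f = 72
byte 2: (7c XOR 74) XOR 72 = 08 XOR 72 = 7a
byte 3: (30 XOR 05) XOR 74 = 35 XOR 74 = 41
byte 4: (71 XOR bc) XOR 68 = cd XOR 68 = a5
byte 5: (4d XOR 4d) XOR 20 = 00 XOR 20 = 20
byte 6: (c6 XOR 64) XOR 74 = a2 XOR 74 = d6
byte 7: (e6 XOR 53) XOR 68 = b5 XOR 68 = dd
byte 8: (f4 XOR 5b) XOR 65 = af XOR 65 = ca

ae727a41a520d6ddca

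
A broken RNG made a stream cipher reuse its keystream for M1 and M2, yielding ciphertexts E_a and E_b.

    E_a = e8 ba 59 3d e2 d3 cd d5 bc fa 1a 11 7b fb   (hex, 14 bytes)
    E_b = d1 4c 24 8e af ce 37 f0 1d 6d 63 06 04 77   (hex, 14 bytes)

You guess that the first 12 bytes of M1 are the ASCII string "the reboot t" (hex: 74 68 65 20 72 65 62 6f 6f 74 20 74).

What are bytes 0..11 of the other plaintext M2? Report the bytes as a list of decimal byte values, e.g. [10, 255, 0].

[77, 158, 24, 147, 63, 120, 152, 74, 206, 227, 89, 99]

First, E_a ⊕ E_b = (M1 ⊕ K) ⊕ (M2 ⊕ K) = M1 ⊕ M2, so the key drops out. Then M2 = (M1 ⊕ M2) ⊕ M1 over the first 12 bytes.
byte 0: (e8 xor d1) xor 74 = 39 xor 74 = 4d
byte 1: (ba xor 4c) xor 68 = f6 xor 68 = 9e
byte 2: (59 xor 24) xor 65 = 7d xor 65 = 18
byte 3: (3d xor 8e) xor 20 = b3 xor 20 = 93
byte 4: (e2 xor af) xor 72 = 4d xor 72 = 3f
byte 5: (d3 xor ce) xor 65 = 1d xor 65 = 78
byte 6: (cd xor 37) xor 62 = fa xor 62 = 98
byte 7: (d5 xor f0) xor 6f = 25 xor 6f = 4a
byte 8: (bc xor 1d) xor 6f = a1 xor 6f = ce
byte 9: (fa xor 6d) xor 74 = 97 xor 74 = e3
byte 10: (1a xor 63) xor 20 = 79 xor 20 = 59
byte 11: (11 xor 06) xor 74 = 17 xor 74 = 63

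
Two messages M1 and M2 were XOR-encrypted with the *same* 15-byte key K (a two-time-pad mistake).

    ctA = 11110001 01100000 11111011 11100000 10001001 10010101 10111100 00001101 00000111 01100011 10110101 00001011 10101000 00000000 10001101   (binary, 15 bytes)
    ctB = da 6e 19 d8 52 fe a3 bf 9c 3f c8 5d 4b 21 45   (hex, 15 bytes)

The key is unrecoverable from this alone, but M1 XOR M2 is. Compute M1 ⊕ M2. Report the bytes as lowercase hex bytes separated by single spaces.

ctA ⊕ ctB = (M1 ⊕ K) ⊕ (M2 ⊕ K) = M1 ⊕ M2 — the shared key cancels under XOR.
f1 ^ da = 2b
60 ^ 6e = 0e
fb ^ 19 = e2
e0 ^ d8 = 38
89 ^ 52 = db
95 ^ fe = 6b
bc ^ a3 = 1f
0d ^ bf = b2
07 ^ 9c = 9b
63 ^ 3f = 5c
b5 ^ c8 = 7d
0b ^ 5d = 56
a8 ^ 4b = e3
00 ^ 21 = 21
8d ^ 45 = c8

2b 0e e2 38 db 6b 1f b2 9b 5c 7d 56 e3 21 c8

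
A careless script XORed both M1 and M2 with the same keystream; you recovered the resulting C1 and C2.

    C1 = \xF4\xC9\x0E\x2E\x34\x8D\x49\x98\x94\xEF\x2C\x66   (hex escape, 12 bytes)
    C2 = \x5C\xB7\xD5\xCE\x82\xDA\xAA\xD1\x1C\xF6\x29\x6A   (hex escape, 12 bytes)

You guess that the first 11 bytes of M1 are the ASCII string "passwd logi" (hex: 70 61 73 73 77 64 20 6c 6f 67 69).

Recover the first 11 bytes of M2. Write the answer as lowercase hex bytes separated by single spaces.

d8 1f a8 93 c1 33 c3 25 e7 7e 6c

First, C1 ⊕ C2 = (M1 ⊕ K) ⊕ (M2 ⊕ K) = M1 ⊕ M2, so the key drops out. Then M2 = (M1 ⊕ M2) ⊕ M1 over the first 11 bytes.
byte 0: (f4 ^ 5c) ^ 70 = a8 ^ 70 = d8
byte 1: (c9 ^ b7) ^ 61 = 7e ^ 61 = 1f
byte 2: (0e ^ d5) ^ 73 = db ^ 73 = a8
byte 3: (2e ^ ce) ^ 73 = e0 ^ 73 = 93
byte 4: (34 ^ 82) ^ 77 = b6 ^ 77 = c1
byte 5: (8d ^ da) ^ 64 = 57 ^ 64 = 33
byte 6: (49 ^ aa) ^ 20 = e3 ^ 20 = c3
byte 7: (98 ^ d1) ^ 6c = 49 ^ 6c = 25
byte 8: (94 ^ 1c) ^ 6f = 88 ^ 6f = e7
byte 9: (ef ^ f6) ^ 67 = 19 ^ 67 = 7e
byte 10: (2c ^ 29) ^ 69 = 05 ^ 69 = 6c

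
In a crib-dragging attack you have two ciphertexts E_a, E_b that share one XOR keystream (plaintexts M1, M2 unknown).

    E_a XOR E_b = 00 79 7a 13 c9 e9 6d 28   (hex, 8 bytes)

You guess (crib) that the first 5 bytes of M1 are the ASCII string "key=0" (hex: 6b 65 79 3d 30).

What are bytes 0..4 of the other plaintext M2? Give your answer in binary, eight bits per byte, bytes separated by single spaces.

Since E_a ⊕ E_b = M1 ⊕ M2, XORing with the guessed M1 bytes yields the corresponding M2 bytes: M2 = (E_a ⊕ E_b) ⊕ M1.
byte 0: 00 ^ 6b = 6b
byte 1: 79 ^ 65 = 1c
byte 2: 7a ^ 79 = 03
byte 3: 13 ^ 3d = 2e
byte 4: c9 ^ 30 = f9

01101011 00011100 00000011 00101110 11111001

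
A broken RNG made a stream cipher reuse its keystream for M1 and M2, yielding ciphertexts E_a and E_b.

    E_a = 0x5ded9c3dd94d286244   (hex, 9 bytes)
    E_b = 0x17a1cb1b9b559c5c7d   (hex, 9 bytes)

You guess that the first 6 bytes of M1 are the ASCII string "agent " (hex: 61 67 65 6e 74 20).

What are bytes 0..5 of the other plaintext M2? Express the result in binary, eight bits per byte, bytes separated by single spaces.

00101011 00101011 00110010 01001000 00110110 00111000

First, E_a ⊕ E_b = (M1 ⊕ K) ⊕ (M2 ⊕ K) = M1 ⊕ M2, so the key drops out. Then M2 = (M1 ⊕ M2) ⊕ M1 over the first 6 bytes.
byte 0: (5d xor 17) xor 61 = 4a xor 61 = 2b
byte 1: (ed xor a1) xor 67 = 4c xor 67 = 2b
byte 2: (9c xor cb) xor 65 = 57 xor 65 = 32
byte 3: (3d xor 1b) xor 6e = 26 xor 6e = 48
byte 4: (d9 xor 9b) xor 74 = 42 xor 74 = 36
byte 5: (4d xor 55) xor 20 = 18 xor 20 = 38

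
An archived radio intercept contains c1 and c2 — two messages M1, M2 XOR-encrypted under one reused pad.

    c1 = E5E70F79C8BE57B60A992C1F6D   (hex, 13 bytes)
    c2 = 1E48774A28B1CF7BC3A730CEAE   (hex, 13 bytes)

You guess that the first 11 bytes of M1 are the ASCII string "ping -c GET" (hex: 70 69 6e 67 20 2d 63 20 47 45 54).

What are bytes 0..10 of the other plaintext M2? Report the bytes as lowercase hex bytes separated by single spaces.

8b c6 16 54 c0 22 fb ed 8e 7b 48

First, c1 ⊕ c2 = (M1 ⊕ K) ⊕ (M2 ⊕ K) = M1 ⊕ M2, so the key drops out. Then M2 = (M1 ⊕ M2) ⊕ M1 over the first 11 bytes.
byte 0: (e5 XOR 1e) XOR 70 = fb XOR 70 = 8b
byte 1: (e7 XOR 48) XOR 69 = af XOR 69 = c6
byte 2: (0f XOR 77) XOR 6e = 78 XOR 6e = 16
byte 3: (79 XOR 4a) XOR 67 = 33 XOR 67 = 54
byte 4: (c8 XOR 28) XOR 20 = e0 XOR 20 = c0
byte 5: (be XOR b1) XOR 2d = 0f XOR 2d = 22
byte 6: (57 XOR cf) XOR 63 = 98 XOR 63 = fb
byte 7: (b6 XOR 7b) XOR 20 = cd XOR 20 = ed
byte 8: (0a XOR c3) XOR 47 = c9 XOR 47 = 8e
byte 9: (99 XOR a7) XOR 45 = 3e XOR 45 = 7b
byte 10: (2c XOR 30) XOR 54 = 1c XOR 54 = 48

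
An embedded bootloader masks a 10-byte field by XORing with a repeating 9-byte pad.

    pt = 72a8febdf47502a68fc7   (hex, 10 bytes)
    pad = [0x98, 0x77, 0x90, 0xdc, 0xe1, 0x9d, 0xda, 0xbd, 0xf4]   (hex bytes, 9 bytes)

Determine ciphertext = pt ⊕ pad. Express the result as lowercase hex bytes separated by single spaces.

The 9-byte key repeats, so the effective keystream is 98 77 90 dc e1 9d da bd f4 98.
byte 0: 72 XOR 98 = ea
byte 1: a8 XOR 77 = df
byte 2: fe XOR 90 = 6e
byte 3: bd XOR dc = 61
byte 4: f4 XOR e1 = 15
byte 5: 75 XOR 9d = e8
byte 6: 02 XOR da = d8
byte 7: a6 XOR bd = 1b
byte 8: 8f XOR f4 = 7b
byte 9: c7 XOR 98 = 5f

ea df 6e 61 15 e8 d8 1b 7b 5f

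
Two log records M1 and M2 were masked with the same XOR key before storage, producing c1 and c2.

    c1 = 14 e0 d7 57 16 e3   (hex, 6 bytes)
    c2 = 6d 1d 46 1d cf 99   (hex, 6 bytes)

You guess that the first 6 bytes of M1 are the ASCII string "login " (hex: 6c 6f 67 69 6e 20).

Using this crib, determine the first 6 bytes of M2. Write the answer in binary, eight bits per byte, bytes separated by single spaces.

00010101 10010010 11110110 00100011 10110111 01011010

First, c1 ⊕ c2 = (M1 ⊕ K) ⊕ (M2 ⊕ K) = M1 ⊕ M2, so the key drops out. Then M2 = (M1 ⊕ M2) ⊕ M1 over the first 6 bytes.
byte 0: (14 xor 6d) xor 6c = 79 xor 6c = 15
byte 1: (e0 xor 1d) xor 6f = fd xor 6f = 92
byte 2: (d7 xor 46) xor 67 = 91 xor 67 = f6
byte 3: (57 xor 1d) xor 69 = 4a xor 69 = 23
byte 4: (16 xor cf) xor 6e = d9 xor 6e = b7
byte 5: (e3 xor 99) xor 20 = 7a xor 20 = 5a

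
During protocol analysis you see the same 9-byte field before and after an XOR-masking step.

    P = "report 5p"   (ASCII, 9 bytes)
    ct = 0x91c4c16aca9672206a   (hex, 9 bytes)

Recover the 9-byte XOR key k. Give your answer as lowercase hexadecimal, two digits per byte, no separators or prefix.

e3a1b105b8e252151a

Since ct = P ⊕ k, XORing both sides with P gives k = P ⊕ ct.
72 ⊕ 91 = e3
65 ⊕ c4 = a1
70 ⊕ c1 = b1
6f ⊕ 6a = 05
72 ⊕ ca = b8
74 ⊕ 96 = e2
20 ⊕ 72 = 52
35 ⊕ 20 = 15
70 ⊕ 6a = 1a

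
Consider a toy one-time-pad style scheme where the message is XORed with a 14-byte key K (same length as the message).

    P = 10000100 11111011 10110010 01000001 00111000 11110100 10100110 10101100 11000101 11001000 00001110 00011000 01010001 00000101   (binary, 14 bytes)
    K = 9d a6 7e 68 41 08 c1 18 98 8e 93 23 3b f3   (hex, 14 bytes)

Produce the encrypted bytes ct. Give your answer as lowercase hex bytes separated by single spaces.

XOR is its own inverse, so applying the key byte-wise gives the result directly.
84 xor 9d = 19
fb xor a6 = 5d
b2 xor 7e = cc
41 xor 68 = 29
38 xor 41 = 79
f4 xor 08 = fc
a6 xor c1 = 67
ac xor 18 = b4
c5 xor 98 = 5d
c8 xor 8e = 46
0e xor 93 = 9d
18 xor 23 = 3b
51 xor 3b = 6a
05 xor f3 = f6

19 5d cc 29 79 fc 67 b4 5d 46 9d 3b 6a f6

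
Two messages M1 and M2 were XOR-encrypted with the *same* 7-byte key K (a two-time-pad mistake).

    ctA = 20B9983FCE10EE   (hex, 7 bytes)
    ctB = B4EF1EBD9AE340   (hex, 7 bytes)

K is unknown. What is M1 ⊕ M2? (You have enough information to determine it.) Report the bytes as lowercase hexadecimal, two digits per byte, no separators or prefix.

ctA ⊕ ctB = (M1 ⊕ K) ⊕ (M2 ⊕ K) = M1 ⊕ M2 — the shared key cancels under XOR.
 32 ^ 180 = 148
185 ^ 239 =  86
152 ^  30 = 134
 63 ^ 189 = 130
206 ^ 154 =  84
 16 ^ 227 = 243
238 ^  64 = 174

9456868254f3ae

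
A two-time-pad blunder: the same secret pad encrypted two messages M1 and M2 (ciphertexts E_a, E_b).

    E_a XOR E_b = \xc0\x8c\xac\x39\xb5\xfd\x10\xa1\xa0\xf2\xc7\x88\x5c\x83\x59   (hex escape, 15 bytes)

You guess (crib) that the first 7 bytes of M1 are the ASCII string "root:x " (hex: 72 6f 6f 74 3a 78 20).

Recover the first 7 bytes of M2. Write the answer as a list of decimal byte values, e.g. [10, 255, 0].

[178, 227, 195, 77, 143, 133, 48]

Since E_a ⊕ E_b = M1 ⊕ M2, XORing with the guessed M1 bytes yields the corresponding M2 bytes: M2 = (E_a ⊕ E_b) ⊕ M1.
192 XOR 114 = 178
140 XOR 111 = 227
172 XOR 111 = 195
 57 XOR 116 =  77
181 XOR  58 = 143
253 XOR 120 = 133
 16 XOR  32 =  48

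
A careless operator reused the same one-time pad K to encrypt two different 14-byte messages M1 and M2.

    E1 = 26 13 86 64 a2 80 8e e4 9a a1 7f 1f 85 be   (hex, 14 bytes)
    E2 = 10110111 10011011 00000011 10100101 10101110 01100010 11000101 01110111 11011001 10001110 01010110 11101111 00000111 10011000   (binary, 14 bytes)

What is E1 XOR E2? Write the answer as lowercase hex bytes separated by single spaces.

E1 ⊕ E2 = (M1 ⊕ K) ⊕ (M2 ⊕ K) = M1 ⊕ M2 — the shared key cancels under XOR.
26 ^ b7 = 91
13 ^ 9b = 88
86 ^ 03 = 85
64 ^ a5 = c1
a2 ^ ae = 0c
80 ^ 62 = e2
8e ^ c5 = 4b
e4 ^ 77 = 93
9a ^ d9 = 43
a1 ^ 8e = 2f
7f ^ 56 = 29
1f ^ ef = f0
85 ^ 07 = 82
be ^ 98 = 26

91 88 85 c1 0c e2 4b 93 43 2f 29 f0 82 26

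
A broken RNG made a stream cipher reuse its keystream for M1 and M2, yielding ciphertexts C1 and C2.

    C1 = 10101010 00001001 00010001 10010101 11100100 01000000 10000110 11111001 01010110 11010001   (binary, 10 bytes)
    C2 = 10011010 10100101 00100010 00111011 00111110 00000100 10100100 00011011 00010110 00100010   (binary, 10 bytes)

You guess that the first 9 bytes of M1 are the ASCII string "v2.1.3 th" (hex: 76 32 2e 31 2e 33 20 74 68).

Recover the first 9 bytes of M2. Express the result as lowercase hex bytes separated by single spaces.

First, C1 ⊕ C2 = (M1 ⊕ K) ⊕ (M2 ⊕ K) = M1 ⊕ M2, so the key drops out. Then M2 = (M1 ⊕ M2) ⊕ M1 over the first 9 bytes.
byte 0: (aa xor 9a) xor 76 = 30 xor 76 = 46
byte 1: (09 xor a5) xor 32 = ac xor 32 = 9e
byte 2: (11 xor 22) xor 2e = 33 xor 2e = 1d
byte 3: (95 xor 3b) xor 31 = ae xor 31 = 9f
byte 4: (e4 xor 3e) xor 2e = da xor 2e = f4
byte 5: (40 xor 04) xor 33 = 44 xor 33 = 77
byte 6: (86 xor a4) xor 20 = 22 xor 20 = 02
byte 7: (f9 xor 1b) xor 74 = e2 xor 74 = 96
byte 8: (56 xor 16) xor 68 = 40 xor 68 = 28

46 9e 1d 9f f4 77 02 96 28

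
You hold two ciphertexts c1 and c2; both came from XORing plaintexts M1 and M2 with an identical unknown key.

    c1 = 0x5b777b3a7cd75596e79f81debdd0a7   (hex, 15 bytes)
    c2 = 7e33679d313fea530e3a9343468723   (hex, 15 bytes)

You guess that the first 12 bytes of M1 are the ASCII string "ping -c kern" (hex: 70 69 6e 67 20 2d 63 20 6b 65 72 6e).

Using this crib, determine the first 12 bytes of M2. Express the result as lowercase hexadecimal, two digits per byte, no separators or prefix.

552d72c06dc5dce582c060f3

First, c1 ⊕ c2 = (M1 ⊕ K) ⊕ (M2 ⊕ K) = M1 ⊕ M2, so the key drops out. Then M2 = (M1 ⊕ M2) ⊕ M1 over the first 12 bytes.
byte 0: (5b ⊕ 7e) ⊕ 70 = 25 ⊕ 70 = 55
byte 1: (77 ⊕ 33) ⊕ 69 = 44 ⊕ 69 = 2d
byte 2: (7b ⊕ 67) ⊕ 6e = 1c ⊕ 6e = 72
byte 3: (3a ⊕ 9d) ⊕ 67 = a7 ⊕ 67 = c0
byte 4: (7c ⊕ 31) ⊕ 20 = 4d ⊕ 20 = 6d
byte 5: (d7 ⊕ 3f) ⊕ 2d = e8 ⊕ 2d = c5
byte 6: (55 ⊕ ea) ⊕ 63 = bf ⊕ 63 = dc
byte 7: (96 ⊕ 53) ⊕ 20 = c5 ⊕ 20 = e5
byte 8: (e7 ⊕ 0e) ⊕ 6b = e9 ⊕ 6b = 82
byte 9: (9f ⊕ 3a) ⊕ 65 = a5 ⊕ 65 = c0
byte 10: (81 ⊕ 93) ⊕ 72 = 12 ⊕ 72 = 60
byte 11: (de ⊕ 43) ⊕ 6e = 9d ⊕ 6e = f3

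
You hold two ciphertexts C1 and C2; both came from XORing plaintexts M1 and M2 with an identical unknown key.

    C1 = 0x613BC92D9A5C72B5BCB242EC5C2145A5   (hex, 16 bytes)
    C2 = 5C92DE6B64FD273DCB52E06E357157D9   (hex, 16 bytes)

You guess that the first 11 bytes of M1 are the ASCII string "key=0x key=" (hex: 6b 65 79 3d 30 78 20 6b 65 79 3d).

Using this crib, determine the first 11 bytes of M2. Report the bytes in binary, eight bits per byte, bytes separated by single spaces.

First, C1 ⊕ C2 = (M1 ⊕ K) ⊕ (M2 ⊕ K) = M1 ⊕ M2, so the key drops out. Then M2 = (M1 ⊕ M2) ⊕ M1 over the first 11 bytes.
byte 0: (61 xor 5c) xor 6b = 3d xor 6b = 56
byte 1: (3b xor 92) xor 65 = a9 xor 65 = cc
byte 2: (c9 xor de) xor 79 = 17 xor 79 = 6e
byte 3: (2d xor 6b) xor 3d = 46 xor 3d = 7b
byte 4: (9a xor 64) xor 30 = fe xor 30 = ce
byte 5: (5c xor fd) xor 78 = a1 xor 78 = d9
byte 6: (72 xor 27) xor 20 = 55 xor 20 = 75
byte 7: (b5 xor 3d) xor 6b = 88 xor 6b = e3
byte 8: (bc xor cb) xor 65 = 77 xor 65 = 12
byte 9: (b2 xor 52) xor 79 = e0 xor 79 = 99
byte 10: (42 xor e0) xor 3d = a2 xor 3d = 9f

01010110 11001100 01101110 01111011 11001110 11011001 01110101 11100011 00010010 10011001 10011111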